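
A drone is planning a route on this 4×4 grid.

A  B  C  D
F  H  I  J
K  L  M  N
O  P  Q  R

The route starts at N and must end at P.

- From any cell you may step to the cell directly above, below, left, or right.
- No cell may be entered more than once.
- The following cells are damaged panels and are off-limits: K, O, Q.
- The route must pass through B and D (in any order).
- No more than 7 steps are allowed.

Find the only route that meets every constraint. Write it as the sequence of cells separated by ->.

The budget equals the shortest possible length, so every move has to be on a shortest route through the required cells.
Route from N: 2× up (reaching D), 2× left (reaching B), 3× down (reaching P) — 7 moves in all.
Check: all required cells visited; 7 ≤ 7 moves.

N -> J -> D -> C -> B -> H -> L -> P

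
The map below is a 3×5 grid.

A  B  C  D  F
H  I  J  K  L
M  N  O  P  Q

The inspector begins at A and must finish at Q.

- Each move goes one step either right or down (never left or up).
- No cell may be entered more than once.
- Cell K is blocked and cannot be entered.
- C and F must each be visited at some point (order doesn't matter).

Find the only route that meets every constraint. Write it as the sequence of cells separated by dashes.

A - B - C - D - F - L - Q

Moves only go right or down, so the column and row indices never decrease.
Route from A: 4× right (reaching F), 2× down (reaching Q) — 6 moves in all.
Check: all required cells visited.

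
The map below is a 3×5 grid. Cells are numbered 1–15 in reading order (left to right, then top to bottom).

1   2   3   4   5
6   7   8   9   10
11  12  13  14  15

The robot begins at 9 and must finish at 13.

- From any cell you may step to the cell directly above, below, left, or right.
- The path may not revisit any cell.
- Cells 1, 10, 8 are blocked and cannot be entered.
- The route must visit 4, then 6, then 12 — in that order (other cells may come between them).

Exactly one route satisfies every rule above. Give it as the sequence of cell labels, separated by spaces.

9 4 3 2 7 6 11 12 13

The waypoints must appear in the order 4, 6, 12, with no cell reused.
Route from 9: up to 4, 2× left (reaching 2), down to 7, left to 6, down to 11, 2× right (reaching 13) — 8 moves in all.
Check: order respected (4 at step 1, 6 at step 5, 12 at step 7).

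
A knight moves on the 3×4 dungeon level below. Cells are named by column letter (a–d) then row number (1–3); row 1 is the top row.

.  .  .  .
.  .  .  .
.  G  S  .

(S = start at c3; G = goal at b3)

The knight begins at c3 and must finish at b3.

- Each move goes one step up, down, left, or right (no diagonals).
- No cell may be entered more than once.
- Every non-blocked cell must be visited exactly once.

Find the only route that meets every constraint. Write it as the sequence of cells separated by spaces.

c3 d3 d2 d1 c1 c2 b2 b1 a1 a2 a3 b3

Need to visit all 12 open cells exactly once, starting at c3 and ending at b3.
Cell d1 has only two open neighbours (d2 and c1), so the path must pass straight through it: one of those is the cell it's entered from and the other is where it exits.
Route from c3: right 1 to d3, up 2 to d1, left 1 to c1, down 1 to c2, left 1 to b2, up 1 to b1, left 1 to a1, down 2 to a3, right 1 to b3 — 11 moves in all.
Check: all 12 open cells covered.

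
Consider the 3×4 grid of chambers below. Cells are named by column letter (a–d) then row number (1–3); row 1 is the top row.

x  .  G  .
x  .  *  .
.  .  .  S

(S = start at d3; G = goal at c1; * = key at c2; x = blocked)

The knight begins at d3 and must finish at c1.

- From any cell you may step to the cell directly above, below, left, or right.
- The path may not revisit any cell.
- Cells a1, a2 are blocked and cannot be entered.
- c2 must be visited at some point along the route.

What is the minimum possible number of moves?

3

Any route passes through c2 somewhere between d3 and c1. Summing Manhattan distances along the two legs (d3 → c2 → c1) gives a lower bound of 2 + 1 = 3 moves.
A route of 3 moves achieves this: d3 → d2 → c2 → c1.
Since 3 matches the lower bound, it is optimal.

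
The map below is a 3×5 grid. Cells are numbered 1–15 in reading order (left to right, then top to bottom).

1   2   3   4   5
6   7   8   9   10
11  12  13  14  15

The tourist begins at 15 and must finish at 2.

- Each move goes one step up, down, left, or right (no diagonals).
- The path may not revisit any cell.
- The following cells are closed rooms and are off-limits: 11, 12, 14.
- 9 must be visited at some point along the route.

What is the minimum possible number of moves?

Any route passes through 9 somewhere between 15 and 2. Summing Manhattan distances along the two legs (15 → 9 → 2) gives a lower bound of 2 + 3 = 5 moves.
A route of 5 moves achieves this: 15 → 10 → 9 → 4 → 3 → 2.
Since 5 matches the lower bound, it is optimal.

5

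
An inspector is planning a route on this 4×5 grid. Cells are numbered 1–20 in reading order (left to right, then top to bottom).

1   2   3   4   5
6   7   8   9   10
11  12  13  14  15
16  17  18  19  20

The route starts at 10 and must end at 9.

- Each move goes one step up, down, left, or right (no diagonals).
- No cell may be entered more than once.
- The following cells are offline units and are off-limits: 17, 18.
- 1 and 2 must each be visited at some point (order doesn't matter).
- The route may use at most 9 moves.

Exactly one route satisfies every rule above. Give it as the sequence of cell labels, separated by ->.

10 -> 5 -> 4 -> 3 -> 2 -> 1 -> 6 -> 7 -> 8 -> 9

Any route must reach 1 and 2 and still end at 9 within 9 moves, so the order of the required stops is forced.
Route from 10: up to 5, 4× left (reaching 1), down to 6, 3× right (reaching 9) — 9 moves in all.
Check: all required cells visited; 9 ≤ 9 moves.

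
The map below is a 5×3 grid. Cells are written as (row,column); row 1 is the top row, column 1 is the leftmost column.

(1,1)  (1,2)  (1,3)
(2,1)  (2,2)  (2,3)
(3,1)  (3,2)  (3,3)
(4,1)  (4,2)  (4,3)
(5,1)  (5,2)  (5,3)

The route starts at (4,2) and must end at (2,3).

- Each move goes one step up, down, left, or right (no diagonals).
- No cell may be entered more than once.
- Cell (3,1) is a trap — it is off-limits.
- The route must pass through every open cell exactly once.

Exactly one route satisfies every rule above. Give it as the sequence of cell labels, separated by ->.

(4,2) -> (4,1) -> (5,1) -> (5,2) -> (5,3) -> (4,3) -> (3,3) -> (3,2) -> (2,2) -> (2,1) -> (1,1) -> (1,2) -> (1,3) -> (2,3)

Need to visit all 14 open cells exactly once, starting at (4,2) and ending at (2,3).
Cell (5,3) has only two open neighbours ((4,3) and (5,2)), so the path must pass straight through it: one of those is the cell it's entered from and the other is where it exits.
Route from (4,2): left 1 to (4,1), down 1 to (5,1), right 2 to (5,3), up 2 to (3,3), left 1 to (3,2), up 1 to (2,2), left 1 to (2,1), up 1 to (1,1), right 2 to (1,3), down 1 to (2,3) — 13 moves in all.
Check: all 14 open cells covered.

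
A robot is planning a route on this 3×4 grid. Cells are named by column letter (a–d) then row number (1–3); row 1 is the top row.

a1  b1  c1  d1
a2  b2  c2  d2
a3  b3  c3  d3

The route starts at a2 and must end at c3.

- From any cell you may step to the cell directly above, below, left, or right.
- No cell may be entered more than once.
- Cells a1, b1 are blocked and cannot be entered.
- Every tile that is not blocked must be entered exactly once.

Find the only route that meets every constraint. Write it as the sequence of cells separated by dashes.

a2 - a3 - b3 - b2 - c2 - c1 - d1 - d2 - d3 - c3

Need to visit all 10 open cells exactly once, starting at a2 and ending at c3.
Cell a3 has only two open neighbours (a2 and b3), so the path must pass straight through it: one of those is the cell it's entered from and the other is where it exits.
Route from a2: down 1 to a3, right 1 to b3, up 1 to b2, right 1 to c2, up 1 to c1, right 1 to d1, down 2 to d3, left 1 to c3 — 9 moves in all.
Check: all 10 open cells covered.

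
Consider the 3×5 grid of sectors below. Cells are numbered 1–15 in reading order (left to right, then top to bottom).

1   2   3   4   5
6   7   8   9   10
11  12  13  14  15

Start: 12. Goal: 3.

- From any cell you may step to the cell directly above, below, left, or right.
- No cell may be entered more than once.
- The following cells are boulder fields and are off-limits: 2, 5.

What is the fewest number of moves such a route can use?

The Manhattan distance from 12 to 3 is |3−1| + |2−3| = 3, so at least 3 moves are needed.
A route of 3 moves achieves this: 12 → 7 → 8 → 3.
Since 3 matches the lower bound, it is optimal.

3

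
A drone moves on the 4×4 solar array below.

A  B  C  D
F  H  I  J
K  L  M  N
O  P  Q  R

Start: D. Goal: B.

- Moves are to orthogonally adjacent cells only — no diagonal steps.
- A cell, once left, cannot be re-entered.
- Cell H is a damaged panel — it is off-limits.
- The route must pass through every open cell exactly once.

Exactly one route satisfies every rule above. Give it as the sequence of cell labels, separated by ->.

Need to visit all 15 open cells exactly once, starting at D and ending at B.
Cell A has only two open neighbours (F and B), so the path must pass straight through it: one of those is the cell it's entered from and the other is where it exits.
Route from D: left to C, down to I, right to J, 2× down (reaching R), left to Q, up to M, left to L, down to P, left to O, 3× up (reaching A), right to B — 14 moves in all.
Check: all 15 open cells covered.

D -> C -> I -> J -> N -> R -> Q -> M -> L -> P -> O -> K -> F -> A -> B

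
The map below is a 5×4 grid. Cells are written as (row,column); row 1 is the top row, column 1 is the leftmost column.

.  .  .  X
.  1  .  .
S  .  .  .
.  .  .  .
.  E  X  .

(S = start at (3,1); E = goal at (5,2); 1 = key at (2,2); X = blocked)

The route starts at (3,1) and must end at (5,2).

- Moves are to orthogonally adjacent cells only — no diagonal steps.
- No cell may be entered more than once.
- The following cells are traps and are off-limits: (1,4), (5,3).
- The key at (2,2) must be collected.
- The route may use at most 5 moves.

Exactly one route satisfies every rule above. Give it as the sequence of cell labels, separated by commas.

(3,1), (2,1), (2,2), (3,2), (4,2), (5,2)

Any route must reach (2,2) and still end at (5,2) within 5 moves, so the order of the required stops is forced.
Route from (3,1): up to (2,1), right to (2,2), 3× down (reaching (5,2)) — 5 moves in all.
Check: all required cells visited; 5 ≤ 5 moves.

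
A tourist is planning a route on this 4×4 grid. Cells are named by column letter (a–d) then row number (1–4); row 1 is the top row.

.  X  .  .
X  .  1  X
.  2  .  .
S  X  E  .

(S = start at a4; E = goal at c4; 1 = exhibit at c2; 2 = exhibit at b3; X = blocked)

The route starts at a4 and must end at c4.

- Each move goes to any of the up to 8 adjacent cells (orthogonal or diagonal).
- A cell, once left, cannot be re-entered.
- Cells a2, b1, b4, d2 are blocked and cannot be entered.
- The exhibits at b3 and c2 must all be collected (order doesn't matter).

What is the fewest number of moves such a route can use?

4

Any route passes through b3 and c2 in some order between a4 and c4. Summing Chebyshev distances along each leg and taking the cheapest ordering (a4 → c2 → b3 → c4) gives a lower bound of 2 + 1 + 1 = 4 moves.
A route of 4 moves achieves this: a4 → b3 → c2 → c3 → c4.
Since 4 matches the lower bound, it is optimal.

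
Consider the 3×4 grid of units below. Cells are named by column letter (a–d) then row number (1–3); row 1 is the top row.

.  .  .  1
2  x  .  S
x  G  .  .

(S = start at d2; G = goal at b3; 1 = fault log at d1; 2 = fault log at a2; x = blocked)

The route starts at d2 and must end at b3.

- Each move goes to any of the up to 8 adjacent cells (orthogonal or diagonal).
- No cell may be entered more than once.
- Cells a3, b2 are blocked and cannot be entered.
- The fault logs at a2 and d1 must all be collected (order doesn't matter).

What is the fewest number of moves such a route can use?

5

Any route passes through a2 and d1 in some order between d2 and b3. Summing Chebyshev distances along each leg and taking the cheapest ordering (d2 → d1 → a2 → b3) gives a lower bound of 1 + 3 + 1 = 5 moves.
A route of 5 moves achieves this: d2 → d1 → c1 → b1 → a2 → b3.
Since 5 matches the lower bound, it is optimal.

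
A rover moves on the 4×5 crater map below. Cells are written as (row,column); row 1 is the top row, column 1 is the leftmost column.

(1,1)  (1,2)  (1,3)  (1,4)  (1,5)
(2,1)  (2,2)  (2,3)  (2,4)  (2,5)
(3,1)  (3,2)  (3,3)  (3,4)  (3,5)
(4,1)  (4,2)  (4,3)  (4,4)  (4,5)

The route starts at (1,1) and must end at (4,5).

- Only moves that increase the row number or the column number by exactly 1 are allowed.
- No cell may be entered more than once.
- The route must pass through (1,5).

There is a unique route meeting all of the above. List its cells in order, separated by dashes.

(1,1) - (1,2) - (1,3) - (1,4) - (1,5) - (2,5) - (3,5) - (4,5)

Moves only go right or down, so the column and row indices never decrease.
Route from (1,1): right 4 to (1,5), down 3 to (4,5) — 7 moves in all.
Check: all required cells visited.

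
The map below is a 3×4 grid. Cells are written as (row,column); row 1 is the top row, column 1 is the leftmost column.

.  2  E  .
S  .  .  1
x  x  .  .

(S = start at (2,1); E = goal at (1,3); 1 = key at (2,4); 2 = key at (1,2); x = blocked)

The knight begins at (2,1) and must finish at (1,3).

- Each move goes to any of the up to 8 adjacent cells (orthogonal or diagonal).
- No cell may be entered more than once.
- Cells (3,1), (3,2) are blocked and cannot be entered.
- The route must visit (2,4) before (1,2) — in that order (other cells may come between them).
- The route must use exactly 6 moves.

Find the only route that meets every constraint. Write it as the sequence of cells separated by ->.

(2,1) -> (2,2) -> (3,3) -> (2,4) -> (2,3) -> (1,2) -> (1,3)

The waypoints must appear in the order (2,4), (1,2), with no cell reused.
Route from (2,1): right 1 to (2,2), down-right 1 to (3,3), up-right 1 to (2,4), left 1 to (2,3), up-left 1 to (1,2), right 1 to (1,3) — 6 moves in all.
Check: order respected (1 at step 3, 2 at step 5); 6 moves as required.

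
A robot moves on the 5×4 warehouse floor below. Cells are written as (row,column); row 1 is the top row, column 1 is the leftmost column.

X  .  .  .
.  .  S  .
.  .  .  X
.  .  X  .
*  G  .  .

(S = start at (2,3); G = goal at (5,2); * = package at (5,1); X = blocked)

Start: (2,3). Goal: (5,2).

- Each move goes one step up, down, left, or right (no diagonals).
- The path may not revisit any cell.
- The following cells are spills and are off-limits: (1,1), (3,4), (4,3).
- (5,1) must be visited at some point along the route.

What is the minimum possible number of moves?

Any route passes through (5,1) somewhere between (2,3) and (5,2). Summing Manhattan distances along the two legs ((2,3) → (5,1) → (5,2)) gives a lower bound of 5 + 1 = 6 moves.
A route of 6 moves achieves this: (2,3) → (3,3) → (3,2) → (4,2) → (4,1) → (5,1) → (5,2).
Since 6 matches the lower bound, it is optimal.

6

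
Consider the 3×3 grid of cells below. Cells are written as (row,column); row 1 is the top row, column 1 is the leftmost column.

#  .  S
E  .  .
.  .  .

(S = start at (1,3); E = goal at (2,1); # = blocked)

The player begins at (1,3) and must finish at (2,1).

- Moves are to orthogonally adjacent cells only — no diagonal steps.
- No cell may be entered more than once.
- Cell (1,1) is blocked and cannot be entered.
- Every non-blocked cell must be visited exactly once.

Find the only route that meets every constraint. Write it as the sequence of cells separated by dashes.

Need to visit all 8 open cells exactly once, starting at (1,3) and ending at (2,1).
Cell (1,2) has only two open neighbours ((2,2) and (1,3)), so the path must pass straight through it: one of those is the cell it's entered from and the other is where it exits.
Route from (1,3): left to (1,2), down to (2,2), right to (2,3), down to (3,3), 2× left (reaching (3,1)), up to (2,1) — 7 moves in all.
Check: all 8 open cells covered.

(1,3) - (1,2) - (2,2) - (2,3) - (3,3) - (3,2) - (3,1) - (2,1)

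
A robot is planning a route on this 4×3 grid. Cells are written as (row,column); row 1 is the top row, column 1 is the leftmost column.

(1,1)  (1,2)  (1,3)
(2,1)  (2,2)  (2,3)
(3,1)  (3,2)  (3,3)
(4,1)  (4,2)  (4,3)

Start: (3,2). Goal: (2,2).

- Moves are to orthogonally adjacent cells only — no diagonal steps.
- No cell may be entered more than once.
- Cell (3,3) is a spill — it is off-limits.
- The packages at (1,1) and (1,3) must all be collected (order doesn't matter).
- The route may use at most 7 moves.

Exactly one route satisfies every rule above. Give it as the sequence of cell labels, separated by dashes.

The 7-move cap with required stops at (1,1), (1,3) leaves no slack for detours.
Route from (3,2): left 1 to (3,1), up 2 to (1,1), right 2 to (1,3), down 1 to (2,3), left 1 to (2,2) — 7 moves in all.
Check: all required cells visited; 7 ≤ 7 moves.

(3,2) - (3,1) - (2,1) - (1,1) - (1,2) - (1,3) - (2,3) - (2,2)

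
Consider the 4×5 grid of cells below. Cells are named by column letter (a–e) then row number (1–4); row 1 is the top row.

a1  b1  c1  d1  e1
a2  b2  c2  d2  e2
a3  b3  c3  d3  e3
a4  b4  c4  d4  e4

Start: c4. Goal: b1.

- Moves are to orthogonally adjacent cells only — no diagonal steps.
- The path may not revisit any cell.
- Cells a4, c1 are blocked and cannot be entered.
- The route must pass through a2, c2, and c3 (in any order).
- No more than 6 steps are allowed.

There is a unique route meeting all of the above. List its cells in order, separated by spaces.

c4 c3 c2 b2 a2 a1 b1

The budget equals the shortest possible length, so every move has to be on a shortest route through the required cells.
Route from c4: up 2 to c2, left 2 to a2, up 1 to a1, right 1 to b1 — 6 moves in all.
Check: all required cells visited; 6 ≤ 6 moves.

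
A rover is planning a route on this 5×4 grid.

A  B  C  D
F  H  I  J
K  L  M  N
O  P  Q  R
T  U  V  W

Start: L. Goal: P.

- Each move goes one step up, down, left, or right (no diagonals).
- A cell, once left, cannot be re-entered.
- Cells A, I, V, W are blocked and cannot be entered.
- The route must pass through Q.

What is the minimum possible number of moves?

Any route passes through Q somewhere between L and P. Summing Manhattan distances along the two legs (L → Q → P) gives a lower bound of 2 + 1 = 3 moves.
A route of 3 moves achieves this: L → M → Q → P.
Since 3 matches the lower bound, it is optimal.

3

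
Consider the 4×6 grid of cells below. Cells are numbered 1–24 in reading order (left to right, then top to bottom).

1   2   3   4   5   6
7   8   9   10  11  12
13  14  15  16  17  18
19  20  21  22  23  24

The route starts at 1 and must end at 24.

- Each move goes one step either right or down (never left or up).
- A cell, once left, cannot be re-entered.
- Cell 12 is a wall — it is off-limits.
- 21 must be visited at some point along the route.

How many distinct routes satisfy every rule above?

10

A right/down-only route from 1 to 24 makes exactly 3 down-moves and 5 right-moves in some order.
With no other constraints that would be C(8,3) = 56 routes.
Split at 21 and multiply the segment counts (each segment already excludes blocked cells): 1→21: 10; 21→24: 1; product = 10.
That gives 10 routes.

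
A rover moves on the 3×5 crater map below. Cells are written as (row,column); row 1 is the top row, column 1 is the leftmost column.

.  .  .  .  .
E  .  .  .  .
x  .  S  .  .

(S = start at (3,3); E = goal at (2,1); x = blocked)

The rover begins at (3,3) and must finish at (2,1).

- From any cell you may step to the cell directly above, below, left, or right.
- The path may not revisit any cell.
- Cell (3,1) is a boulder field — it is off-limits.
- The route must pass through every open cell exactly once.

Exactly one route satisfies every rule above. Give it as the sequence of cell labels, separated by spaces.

Need to visit all 14 open cells exactly once, starting at (3,3) and ending at (2,1).
Cell (1,5) has only two open neighbours ((2,5) and (1,4)), so the path must pass straight through it: one of those is the cell it's entered from and the other is where it exits.
Route from (3,3): left to (3,2), up to (2,2), 2× right (reaching (2,4)), down to (3,4), right to (3,5), 2× up (reaching (1,5)), 4× left (reaching (1,1)), down to (2,1) — 13 moves in all.
Check: all 14 open cells covered.

(3,3) (3,2) (2,2) (2,3) (2,4) (3,4) (3,5) (2,5) (1,5) (1,4) (1,3) (1,2) (1,1) (2,1)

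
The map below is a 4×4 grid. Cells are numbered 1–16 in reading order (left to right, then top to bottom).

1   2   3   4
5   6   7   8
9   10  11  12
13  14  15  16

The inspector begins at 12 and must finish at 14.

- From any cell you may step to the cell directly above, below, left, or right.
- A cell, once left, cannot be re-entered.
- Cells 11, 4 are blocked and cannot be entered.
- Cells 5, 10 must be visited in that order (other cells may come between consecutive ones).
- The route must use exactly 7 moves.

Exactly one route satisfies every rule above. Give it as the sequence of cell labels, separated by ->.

12 -> 8 -> 7 -> 6 -> 5 -> 9 -> 10 -> 14

The waypoints must appear in the order 5, 10, with no cell reused.
Route from 12: up to 8, 3× left (reaching 5), down to 9, right to 10, down to 14 — 7 moves in all.
Check: order respected (5 at step 4, 10 at step 6); 7 moves as required.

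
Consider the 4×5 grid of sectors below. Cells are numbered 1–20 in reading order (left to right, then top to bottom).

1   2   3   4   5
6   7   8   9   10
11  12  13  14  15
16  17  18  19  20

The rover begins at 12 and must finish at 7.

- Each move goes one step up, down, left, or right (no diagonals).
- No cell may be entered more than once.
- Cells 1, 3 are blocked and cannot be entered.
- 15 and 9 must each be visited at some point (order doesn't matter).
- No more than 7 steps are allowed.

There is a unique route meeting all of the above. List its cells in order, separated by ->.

12 -> 13 -> 14 -> 15 -> 10 -> 9 -> 8 -> 7

The 7-move cap with required stops at 15, 9 leaves no slack for detours.
Route from 12: right 3 to 15, up 1 to 10, left 3 to 7 — 7 moves in all.
Check: all required cells visited; 7 ≤ 7 moves.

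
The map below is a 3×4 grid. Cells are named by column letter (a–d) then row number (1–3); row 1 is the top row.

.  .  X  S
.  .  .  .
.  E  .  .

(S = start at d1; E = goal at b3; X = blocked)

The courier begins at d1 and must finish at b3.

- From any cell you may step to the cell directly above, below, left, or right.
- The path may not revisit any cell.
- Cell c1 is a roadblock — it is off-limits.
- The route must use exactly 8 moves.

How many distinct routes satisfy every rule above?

2

Need simple routes of exactly 8 moves from d1 to b3 (Manhattan distance 4, so 2 moves are spent on a detour and 2 undoing it).
Enumerating: d1 d2 d3 c3 c2 b2 a2 a3 b3 | d1 d2 c2 b2 b1 a1 a2 a3 b3.
That gives 2 routes.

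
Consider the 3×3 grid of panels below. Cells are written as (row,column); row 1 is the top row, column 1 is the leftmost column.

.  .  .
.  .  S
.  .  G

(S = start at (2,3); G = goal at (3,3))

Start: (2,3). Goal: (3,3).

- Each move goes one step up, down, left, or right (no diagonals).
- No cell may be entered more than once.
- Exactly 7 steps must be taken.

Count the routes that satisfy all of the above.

Need simple routes of exactly 7 moves from (2,3) to (3,3) (Manhattan distance 1, so 3 moves are spent on a detour and 3 undoing it).
Enumerating: (2,3) (1,3) (1,2) (2,2) (2,1) (3,1) (3,2) (3,3) | (2,3) (1,3) (1,2) (1,1) (2,1) (3,1) (3,2) (3,3) | (2,3) (1,3) (1,2) (1,1) (2,1) (2,2) (3,2) (3,3) | (2,3) (2,2) (1,2) (1,1) (2,1) (3,1) (3,2) (3,3).
That gives 4 routes.

4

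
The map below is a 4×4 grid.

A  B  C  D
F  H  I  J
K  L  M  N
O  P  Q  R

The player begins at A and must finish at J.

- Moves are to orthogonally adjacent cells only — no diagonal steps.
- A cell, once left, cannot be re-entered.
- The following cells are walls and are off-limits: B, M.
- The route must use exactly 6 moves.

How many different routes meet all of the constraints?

Need simple routes of exactly 6 moves from A to J (Manhattan distance 4, so 1 moves are spent on a detour and 1 undoing it).
Enumerating: A F K L H I J | A F H I C D J.
That gives 2 routes.

2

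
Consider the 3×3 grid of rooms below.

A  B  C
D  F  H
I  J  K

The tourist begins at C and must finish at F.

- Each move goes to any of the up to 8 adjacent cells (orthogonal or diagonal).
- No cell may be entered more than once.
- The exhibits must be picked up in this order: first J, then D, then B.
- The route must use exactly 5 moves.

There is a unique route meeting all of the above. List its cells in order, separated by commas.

C, H, J, D, B, F

The waypoints must appear in the order J, D, B, with no cell reused.
Route from C: down 1 to H, down-left 1 to J, up-left 1 to D, up-right 1 to B, down 1 to F — 5 moves in all.
Check: order respected (J at step 2, D at step 3, B at step 4); 5 moves as required.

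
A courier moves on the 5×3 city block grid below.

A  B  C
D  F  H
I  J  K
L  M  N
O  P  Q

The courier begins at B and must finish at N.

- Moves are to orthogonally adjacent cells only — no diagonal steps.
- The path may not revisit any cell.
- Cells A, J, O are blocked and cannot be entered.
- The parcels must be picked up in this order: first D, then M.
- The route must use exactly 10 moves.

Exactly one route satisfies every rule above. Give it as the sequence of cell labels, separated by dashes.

The waypoints must appear in the order D, M, with no cell reused.
Route from B: right 1 to C, down 1 to H, left 2 to D, down 2 to L, right 1 to M, down 1 to P, right 1 to Q, up 1 to N — 10 moves in all.
Check: order respected (D at step 4, M at step 7); 10 moves as required.

B - C - H - F - D - I - L - M - P - Q - N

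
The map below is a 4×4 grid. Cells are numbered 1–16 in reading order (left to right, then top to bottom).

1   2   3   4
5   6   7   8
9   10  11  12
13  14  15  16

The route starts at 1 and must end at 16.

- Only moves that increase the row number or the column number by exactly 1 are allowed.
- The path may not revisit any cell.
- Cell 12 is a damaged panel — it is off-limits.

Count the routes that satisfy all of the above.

A right/down-only route from 1 to 16 makes exactly 3 down-moves and 3 right-moves in some order.
With no other constraints that would be C(6,3) = 20 routes.
Subtract routes through each blocked cell (inclusion–exclusion for overlaps): − through 12: 10 → 10.
That gives 10 routes.

10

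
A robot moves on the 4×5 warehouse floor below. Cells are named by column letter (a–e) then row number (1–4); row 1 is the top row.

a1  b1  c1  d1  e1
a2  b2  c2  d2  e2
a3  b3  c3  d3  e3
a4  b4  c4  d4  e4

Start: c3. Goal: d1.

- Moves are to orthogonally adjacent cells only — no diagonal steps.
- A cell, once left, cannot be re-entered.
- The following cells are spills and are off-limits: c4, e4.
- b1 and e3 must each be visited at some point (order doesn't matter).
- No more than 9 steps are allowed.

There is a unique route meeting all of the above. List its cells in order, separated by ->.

c3 -> d3 -> e3 -> e2 -> d2 -> c2 -> b2 -> b1 -> c1 -> d1

Any route must reach b1 and e3 and still end at d1 within 9 moves, so the order of the required stops is forced.
Route from c3: right 2 to e3, up 1 to e2, left 3 to b2, up 1 to b1, right 2 to d1 — 9 moves in all.
Check: all required cells visited; 9 ≤ 9 moves.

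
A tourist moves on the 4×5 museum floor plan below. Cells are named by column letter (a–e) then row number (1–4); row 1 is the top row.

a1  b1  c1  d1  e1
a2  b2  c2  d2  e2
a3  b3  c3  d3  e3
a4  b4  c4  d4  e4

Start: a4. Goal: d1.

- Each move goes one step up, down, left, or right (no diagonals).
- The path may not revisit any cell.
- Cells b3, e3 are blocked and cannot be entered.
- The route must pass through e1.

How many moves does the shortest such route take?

Any route passes through e1 somewhere between a4 and d1. Summing Manhattan distances along the two legs (a4 → e1 → d1) gives a lower bound of 7 + 1 = 8 moves.
A route of 8 moves achieves this: a4 → a3 → a2 → b2 → c2 → d2 → e2 → e1 → d1.
Since 8 matches the lower bound, it is optimal.

8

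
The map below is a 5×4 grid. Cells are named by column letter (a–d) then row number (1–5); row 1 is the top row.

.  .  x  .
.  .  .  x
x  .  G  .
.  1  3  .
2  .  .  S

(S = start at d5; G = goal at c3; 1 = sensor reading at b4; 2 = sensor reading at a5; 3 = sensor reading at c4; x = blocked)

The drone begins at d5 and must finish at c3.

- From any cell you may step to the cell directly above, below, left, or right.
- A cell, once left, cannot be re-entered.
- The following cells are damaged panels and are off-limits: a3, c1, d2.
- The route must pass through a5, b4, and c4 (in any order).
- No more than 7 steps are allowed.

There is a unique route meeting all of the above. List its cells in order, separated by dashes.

d5 - c5 - b5 - a5 - a4 - b4 - c4 - c3

Any route must reach a5, b4, and c4 and still end at c3 within 7 moves, so the order of the required stops is forced.
Route from d5: 3× left (reaching a5), up to a4, 2× right (reaching c4), up to c3 — 7 moves in all.
Check: all required cells visited; 7 ≤ 7 moves.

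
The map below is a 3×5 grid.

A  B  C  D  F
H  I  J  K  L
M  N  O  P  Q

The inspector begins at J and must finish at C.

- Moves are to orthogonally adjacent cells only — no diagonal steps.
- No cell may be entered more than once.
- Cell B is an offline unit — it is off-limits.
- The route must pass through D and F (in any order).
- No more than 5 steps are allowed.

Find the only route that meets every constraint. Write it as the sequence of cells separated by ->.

J -> K -> L -> F -> D -> C

The budget equals the shortest possible length, so every move has to be on a shortest route through the required cells.
Route from J: 2× right (reaching L), up to F, 2× left (reaching C) — 5 moves in all.
Check: all required cells visited; 5 ≤ 5 moves.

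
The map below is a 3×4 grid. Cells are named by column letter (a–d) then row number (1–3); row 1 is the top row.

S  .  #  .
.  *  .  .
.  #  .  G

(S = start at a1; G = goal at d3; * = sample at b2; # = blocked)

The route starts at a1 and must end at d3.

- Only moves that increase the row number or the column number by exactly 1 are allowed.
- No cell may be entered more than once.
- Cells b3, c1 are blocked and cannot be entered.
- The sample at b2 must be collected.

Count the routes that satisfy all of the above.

4

A right/down-only route from a1 to d3 makes exactly 2 down-moves and 3 right-moves in some order.
With no other constraints that would be C(5,2) = 10 routes.
Split at b2 and multiply the segment counts (each segment already excludes blocked cells): a1→b2: 2; b2→d3: 2; product = 4.
That gives 4 routes.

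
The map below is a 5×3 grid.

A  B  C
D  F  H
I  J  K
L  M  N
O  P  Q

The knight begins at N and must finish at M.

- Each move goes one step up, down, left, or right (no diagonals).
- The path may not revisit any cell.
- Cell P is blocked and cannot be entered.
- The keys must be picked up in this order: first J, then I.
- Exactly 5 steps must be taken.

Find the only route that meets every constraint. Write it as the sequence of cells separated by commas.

N, K, J, I, L, M

The waypoints must appear in the order J, I, with no cell reused.
Route from N: up 1 to K, left 2 to I, down 1 to L, right 1 to M — 5 moves in all.
Check: order respected (J at step 2, I at step 3); 5 moves as required.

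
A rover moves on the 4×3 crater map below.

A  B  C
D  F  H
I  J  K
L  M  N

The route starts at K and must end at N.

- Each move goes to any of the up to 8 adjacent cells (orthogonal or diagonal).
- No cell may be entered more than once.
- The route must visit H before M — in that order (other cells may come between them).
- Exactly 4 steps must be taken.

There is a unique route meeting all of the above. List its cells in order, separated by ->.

K -> H -> J -> M -> N

The waypoints must appear in the order H, M, with no cell reused.
Route from K: up 1 to H, down-left 1 to J, down 1 to M, right 1 to N — 4 moves in all.
Check: order respected (H at step 1, M at step 3); 4 moves as required.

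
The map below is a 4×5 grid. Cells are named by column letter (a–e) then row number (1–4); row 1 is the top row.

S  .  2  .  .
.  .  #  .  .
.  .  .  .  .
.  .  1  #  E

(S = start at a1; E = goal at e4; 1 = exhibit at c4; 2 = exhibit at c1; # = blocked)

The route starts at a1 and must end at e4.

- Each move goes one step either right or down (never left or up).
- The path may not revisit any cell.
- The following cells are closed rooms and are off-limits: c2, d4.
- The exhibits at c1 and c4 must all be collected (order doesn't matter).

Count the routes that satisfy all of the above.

A right/down-only route from a1 to e4 makes exactly 3 down-moves and 4 right-moves in some order.
With no other constraints that would be C(7,3) = 35 routes.
A monotone route can only reach the required cells in the order c1, c4, so split there and multiply the segment counts (each segment already excludes blocked cells): a1→c1: 1; c1→c4: 0; c4→e4: 0; product = 0.
No route satisfies every constraint, so the count is 0.

0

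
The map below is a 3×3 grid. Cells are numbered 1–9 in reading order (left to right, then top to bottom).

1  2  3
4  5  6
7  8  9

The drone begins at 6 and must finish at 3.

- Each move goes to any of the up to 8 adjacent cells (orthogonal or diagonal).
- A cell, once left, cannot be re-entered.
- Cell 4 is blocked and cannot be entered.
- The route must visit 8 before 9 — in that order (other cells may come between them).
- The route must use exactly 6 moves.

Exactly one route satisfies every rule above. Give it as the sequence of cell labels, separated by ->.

6 -> 8 -> 9 -> 5 -> 1 -> 2 -> 3

The waypoints must appear in the order 8, 9, with no cell reused.
Route from 6: down-left 1 to 8, right 1 to 9, up-left 2 to 1, right 2 to 3 — 6 moves in all.
Check: order respected (8 at step 1, 9 at step 2); 6 moves as required.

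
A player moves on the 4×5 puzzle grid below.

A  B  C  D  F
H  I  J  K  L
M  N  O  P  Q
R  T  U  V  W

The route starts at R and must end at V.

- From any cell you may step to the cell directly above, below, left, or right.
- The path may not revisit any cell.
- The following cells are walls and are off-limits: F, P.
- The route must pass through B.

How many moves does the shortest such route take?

Any route passes through B somewhere between R and V. Summing Manhattan distances along the two legs (R → B → V) gives a lower bound of 4 + 5 = 9 moves.
A route of 9 moves achieves this: R → M → H → A → B → I → N → T → U → V.
Since 9 matches the lower bound, it is optimal.

9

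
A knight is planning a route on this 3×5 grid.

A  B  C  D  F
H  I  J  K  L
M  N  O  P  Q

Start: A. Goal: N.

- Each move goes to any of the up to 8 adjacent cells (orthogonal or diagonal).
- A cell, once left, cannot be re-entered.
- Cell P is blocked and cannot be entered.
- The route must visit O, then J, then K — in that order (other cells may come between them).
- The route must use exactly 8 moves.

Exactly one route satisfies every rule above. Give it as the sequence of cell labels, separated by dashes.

The waypoints must appear in the order O, J, K, with no cell reused.
Route from A: down-right 2 to O, up 1 to J, right 1 to K, up-left 1 to C, left 1 to B, down-left 1 to H, down-right 1 to N — 8 moves in all.
Check: order respected (O at step 2, J at step 3, K at step 4); 8 moves as required.

A - I - O - J - K - C - B - H - N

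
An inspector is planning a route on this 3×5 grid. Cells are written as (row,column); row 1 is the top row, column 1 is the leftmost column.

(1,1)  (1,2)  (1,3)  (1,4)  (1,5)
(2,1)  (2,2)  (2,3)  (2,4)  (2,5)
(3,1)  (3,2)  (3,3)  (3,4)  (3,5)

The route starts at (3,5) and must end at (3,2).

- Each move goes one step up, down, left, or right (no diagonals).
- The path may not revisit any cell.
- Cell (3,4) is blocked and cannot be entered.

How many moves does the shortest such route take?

5

The Manhattan distance from (3,5) to (3,2) is |3−3| + |5−2| = 3, so at least 3 moves are needed.
That bound ignores the blocked cells. Measuring each leg by the fewest moves that actually steer around them ((3,5)→(3,2): 5) raises the lower bound to 5.
A route of 5 moves exists: (3,5) → (2,5) → (2,4) → (2,3) → (3,3) → (3,2).
Since 5 matches that lower bound, it is optimal.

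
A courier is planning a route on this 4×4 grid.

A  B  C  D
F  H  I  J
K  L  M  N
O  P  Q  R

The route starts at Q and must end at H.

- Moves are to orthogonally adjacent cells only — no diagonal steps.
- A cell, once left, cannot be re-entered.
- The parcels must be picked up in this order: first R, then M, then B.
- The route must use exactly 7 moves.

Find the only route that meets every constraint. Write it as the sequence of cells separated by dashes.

The waypoints must appear in the order R, M, B, with no cell reused.
Route from Q: right 1 to R, up 1 to N, left 1 to M, up 2 to C, left 1 to B, down 1 to H — 7 moves in all.
Check: order respected (R at step 1, M at step 3, B at step 6); 7 moves as required.

Q - R - N - M - I - C - B - H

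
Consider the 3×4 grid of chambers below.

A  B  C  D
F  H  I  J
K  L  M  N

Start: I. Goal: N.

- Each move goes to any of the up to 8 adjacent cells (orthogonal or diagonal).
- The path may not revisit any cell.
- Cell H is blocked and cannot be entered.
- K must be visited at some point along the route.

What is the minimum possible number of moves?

Any route passes through K somewhere between I and N. Summing Chebyshev distances along the two legs (I → K → N) gives a lower bound of 2 + 3 = 5 moves.
The shortest route satisfying every rule uses 6 moves: I → B → F → K → L → M → N.
The no-revisit rule (legs can't share cells) pushes the minimum above the 5-move bound; an exhaustive check rules out every length from 5 to 5, leaving 6 as the minimum.

6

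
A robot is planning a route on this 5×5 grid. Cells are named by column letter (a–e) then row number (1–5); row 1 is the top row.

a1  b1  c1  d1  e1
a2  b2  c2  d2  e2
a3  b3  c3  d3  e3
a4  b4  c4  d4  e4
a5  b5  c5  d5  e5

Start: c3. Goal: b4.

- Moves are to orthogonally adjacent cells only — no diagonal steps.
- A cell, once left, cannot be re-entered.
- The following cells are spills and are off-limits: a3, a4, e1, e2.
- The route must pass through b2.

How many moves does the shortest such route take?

Any route passes through b2 somewhere between c3 and b4. Summing Manhattan distances along the two legs (c3 → b2 → b4) gives a lower bound of 2 + 2 = 4 moves.
A route of 4 moves achieves this: c3 → c2 → b2 → b3 → b4.
Since 4 matches the lower bound, it is optimal.

4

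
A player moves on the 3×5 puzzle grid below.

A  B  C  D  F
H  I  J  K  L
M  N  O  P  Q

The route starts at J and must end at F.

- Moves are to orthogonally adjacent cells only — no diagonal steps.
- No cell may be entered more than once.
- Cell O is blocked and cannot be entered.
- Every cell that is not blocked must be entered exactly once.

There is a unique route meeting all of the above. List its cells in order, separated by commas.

J, I, N, M, H, A, B, C, D, K, P, Q, L, F

Need to visit all 14 open cells exactly once, starting at J and ending at F.
Cell N has only two open neighbours (I and M), so the path must pass straight through it: one of those is the cell it's entered from and the other is where it exits.
Route from J: left to I, down to N, left to M, 2× up (reaching A), 3× right (reaching D), 2× down (reaching P), right to Q, 2× up (reaching F) — 13 moves in all.
Check: all 14 open cells covered.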